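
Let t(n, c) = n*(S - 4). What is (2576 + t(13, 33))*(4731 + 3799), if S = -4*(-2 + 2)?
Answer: 21529720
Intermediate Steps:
S = 0 (S = -4*0 = 0)
t(n, c) = -4*n (t(n, c) = n*(0 - 4) = n*(-4) = -4*n)
(2576 + t(13, 33))*(4731 + 3799) = (2576 - 4*13)*(4731 + 3799) = (2576 - 52)*8530 = 2524*8530 = 21529720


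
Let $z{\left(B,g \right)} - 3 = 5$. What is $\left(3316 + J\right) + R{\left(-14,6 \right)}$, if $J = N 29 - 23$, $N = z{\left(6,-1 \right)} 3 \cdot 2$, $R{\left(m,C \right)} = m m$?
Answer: $4881$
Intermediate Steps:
$z{\left(B,g \right)} = 8$ ($z{\left(B,g \right)} = 3 + 5 = 8$)
$R{\left(m,C \right)} = m^{2}$
$N = 48$ ($N = 8 \cdot 3 \cdot 2 = 24 \cdot 2 = 48$)
$J = 1369$ ($J = 48 \cdot 29 - 23 = 1392 - 23 = 1369$)
$\left(3316 + J\right) + R{\left(-14,6 \right)} = \left(3316 + 1369\right) + \left(-14\right)^{2} = 4685 + 196 = 4881$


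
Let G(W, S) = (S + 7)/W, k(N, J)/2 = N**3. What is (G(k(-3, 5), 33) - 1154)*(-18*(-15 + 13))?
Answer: -124712/3 ≈ -41571.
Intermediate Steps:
k(N, J) = 2*N**3
G(W, S) = (7 + S)/W
(G(k(-3, 5), 33) - 1154)*(-18*(-15 + 13)) = ((7 + 33)/((2*(-3)**3)) - 1154)*(-18*(-15 + 13)) = (40/(2*(-27)) - 1154)*(-18*(-2)) = (40/(-54) - 1154)*36 = (-1/54*40 - 1154)*36 = (-20/27 - 1154)*36 = -31178/27*36 = -124712/3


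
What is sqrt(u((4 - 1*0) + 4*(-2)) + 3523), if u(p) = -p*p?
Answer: sqrt(3507) ≈ 59.220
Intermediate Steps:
u(p) = -p**2
sqrt(u((4 - 1*0) + 4*(-2)) + 3523) = sqrt(-((4 - 1*0) + 4*(-2))**2 + 3523) = sqrt(-((4 + 0) - 8)**2 + 3523) = sqrt(-(4 - 8)**2 + 3523) = sqrt(-1*(-4)**2 + 3523) = sqrt(-1*16 + 3523) = sqrt(-16 + 3523) = sqrt(3507)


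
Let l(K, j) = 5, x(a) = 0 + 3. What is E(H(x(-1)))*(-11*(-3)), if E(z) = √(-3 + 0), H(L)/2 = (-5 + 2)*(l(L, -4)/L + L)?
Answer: 33*I*√3 ≈ 57.158*I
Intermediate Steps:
x(a) = 3
H(L) = -30/L - 6*L (H(L) = 2*((-5 + 2)*(5/L + L)) = 2*(-3*(L + 5/L)) = 2*(-15/L - 3*L) = -30/L - 6*L)
E(z) = I*√3 (E(z) = √(-3) = I*√3)
E(H(x(-1)))*(-11*(-3)) = (I*√3)*(-11*(-3)) = (I*√3)*33 = 33*I*√3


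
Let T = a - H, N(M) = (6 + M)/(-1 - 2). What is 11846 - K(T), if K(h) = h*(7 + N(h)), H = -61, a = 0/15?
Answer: 38344/3 ≈ 12781.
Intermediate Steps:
N(M) = -2 - M/3 (N(M) = (6 + M)/(-3) = (6 + M)*(-⅓) = -2 - M/3)
a = 0 (a = 0*(1/15) = 0)
T = 61 (T = 0 - 1*(-61) = 0 + 61 = 61)
K(h) = h*(5 - h/3) (K(h) = h*(7 + (-2 - h/3)) = h*(5 - h/3))
11846 - K(T) = 11846 - 61*(15 - 1*61)/3 = 11846 - 61*(15 - 61)/3 = 11846 - 61*(-46)/3 = 11846 - 1*(-2806/3) = 11846 + 2806/3 = 38344/3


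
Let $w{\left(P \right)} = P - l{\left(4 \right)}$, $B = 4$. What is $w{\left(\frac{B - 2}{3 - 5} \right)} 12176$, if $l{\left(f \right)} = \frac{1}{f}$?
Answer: $-15220$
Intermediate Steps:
$w{\left(P \right)} = - \frac{1}{4} + P$ ($w{\left(P \right)} = P - \frac{1}{4} = - \frac{1}{4} + P$)
$w{\left(\frac{B - 2}{3 - 5} \right)} 12176 = \left(- \frac{1}{4} + \frac{4 - 2}{3 - 5}\right) 12176 = \left(- \frac{1}{4} + \frac{2}{-2}\right) 12176 = \left(- \frac{1}{4} + 2 \left(- \frac{1}{2}\right)\right) 12176 = \left(- \frac{1}{4} - 1\right) 12176 = \left(- \frac{5}{4}\right) 12176 = -15220$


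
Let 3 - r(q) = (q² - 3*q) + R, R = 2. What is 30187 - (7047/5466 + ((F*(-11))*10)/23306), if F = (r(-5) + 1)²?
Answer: 641040650585/21231766 ≈ 30193.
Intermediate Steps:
r(q) = 1 - q² + 3*q (r(q) = 3 - ((q² - 3*q) + 2) = 3 - (2 + q² - 3*q) = 3 + (-2 - q² + 3*q) = 1 - q² + 3*q)
F = 1444 (F = ((1 - 1*(-5)² + 3*(-5)) + 1)² = ((1 - 1*25 - 15) + 1)² = ((1 - 25 - 15) + 1)² = (-39 + 1)² = (-38)² = 1444)
30187 - (7047/5466 + ((F*(-11))*10)/23306) = 30187 - (7047/5466 + ((1444*(-11))*10)/23306) = 30187 - (7047*(1/5466) - 15884*10*(1/23306)) = 30187 - (2349/1822 - 158840*1/23306) = 30187 - (2349/1822 - 79420/11653) = 30187 - 1*(-117330343/21231766) = 30187 + 117330343/21231766 = 641040650585/21231766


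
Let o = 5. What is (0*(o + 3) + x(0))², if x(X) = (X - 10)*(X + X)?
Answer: 0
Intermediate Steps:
x(X) = 2*X*(-10 + X) (x(X) = (-10 + X)*(2*X) = 2*X*(-10 + X))
(0*(o + 3) + x(0))² = (0*(5 + 3) + 2*0*(-10 + 0))² = (0*8 + 2*0*(-10))² = (0 + 0)² = 0² = 0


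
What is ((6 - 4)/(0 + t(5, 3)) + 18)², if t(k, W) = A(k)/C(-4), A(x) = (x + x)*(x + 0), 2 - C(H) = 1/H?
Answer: 3272481/10000 ≈ 327.25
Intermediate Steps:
C(H) = 2 - 1/H
A(x) = 2*x² (A(x) = (2*x)*x = 2*x²)
t(k, W) = 8*k²/9 (t(k, W) = (2*k²)/(2 - 1/(-4)) = (2*k²)/(2 - 1*(-¼)) = (2*k²)/(2 + ¼) = (2*k²)/(9/4) = (2*k²)*(4/9) = 8*k²/9)
((6 - 4)/(0 + t(5, 3)) + 18)² = ((6 - 4)/(0 + (8/9)*5²) + 18)² = (2/(0 + (8/9)*25) + 18)² = (2/(0 + 200/9) + 18)² = (2/(200/9) + 18)² = (2*(9/200) + 18)² = (9/100 + 18)² = (1809/100)² = 3272481/10000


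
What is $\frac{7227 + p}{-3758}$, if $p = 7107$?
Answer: $- \frac{7167}{1879} \approx -3.8143$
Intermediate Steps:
$\frac{7227 + p}{-3758} = \frac{7227 + 7107}{-3758} = 14334 \left(- \frac{1}{3758}\right) = - \frac{7167}{1879}$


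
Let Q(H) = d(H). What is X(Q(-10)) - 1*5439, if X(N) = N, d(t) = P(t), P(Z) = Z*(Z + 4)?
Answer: -5379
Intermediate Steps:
P(Z) = Z*(4 + Z)
d(t) = t*(4 + t)
Q(H) = H*(4 + H)
X(Q(-10)) - 1*5439 = -10*(4 - 10) - 1*5439 = -10*(-6) - 5439 = 60 - 5439 = -5379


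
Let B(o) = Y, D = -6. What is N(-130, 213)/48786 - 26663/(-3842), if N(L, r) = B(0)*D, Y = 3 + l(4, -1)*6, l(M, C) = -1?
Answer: 216808379/31239302 ≈ 6.9402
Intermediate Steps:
Y = -3 (Y = 3 - 1*6 = 3 - 6 = -3)
B(o) = -3
N(L, r) = 18 (N(L, r) = -3*(-6) = 18)
N(-130, 213)/48786 - 26663/(-3842) = 18/48786 - 26663/(-3842) = 18*(1/48786) - 26663*(-1/3842) = 3/8131 + 26663/3842 = 216808379/31239302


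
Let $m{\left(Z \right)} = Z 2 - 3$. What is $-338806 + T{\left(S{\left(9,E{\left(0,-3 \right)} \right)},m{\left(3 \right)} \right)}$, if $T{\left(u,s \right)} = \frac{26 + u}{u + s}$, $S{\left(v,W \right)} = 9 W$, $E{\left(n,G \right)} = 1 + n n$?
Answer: $- \frac{4065637}{12} \approx -3.388 \cdot 10^{5}$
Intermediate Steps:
$E{\left(n,G \right)} = 1 + n^{2}$
$m{\left(Z \right)} = -3 + 2 Z$ ($m{\left(Z \right)} = 2 Z - 3 = -3 + 2 Z$)
$T{\left(u,s \right)} = \frac{26 + u}{s + u}$
$-338806 + T{\left(S{\left(9,E{\left(0,-3 \right)} \right)},m{\left(3 \right)} \right)} = -338806 + \frac{26 + 9 \left(1 + 0^{2}\right)}{\left(-3 + 2 \cdot 3\right) + 9 \left(1 + 0^{2}\right)} = -338806 + \frac{26 + 9 \left(1 + 0\right)}{\left(-3 + 6\right) + 9 \left(1 + 0\right)} = -338806 + \frac{26 + 9 \cdot 1}{3 + 9 \cdot 1} = -338806 + \frac{26 + 9}{3 + 9} = -338806 + \frac{1}{12} \cdot 35 = -338806 + \frac{35}{12} = - \frac{4065637}{12}$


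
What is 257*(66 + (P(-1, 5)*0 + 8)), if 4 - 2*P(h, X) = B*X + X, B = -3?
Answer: 19018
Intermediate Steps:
P(h, X) = 2 + X (P(h, X) = 2 - (-3*X + X)/2 = 2 - (-1)*X = 2 + X)
257*(66 + (P(-1, 5)*0 + 8)) = 257*(66 + ((2 + 5)*0 + 8)) = 257*(66 + (7*0 + 8)) = 257*(66 + (0 + 8)) = 257*(66 + 8) = 257*74 = 19018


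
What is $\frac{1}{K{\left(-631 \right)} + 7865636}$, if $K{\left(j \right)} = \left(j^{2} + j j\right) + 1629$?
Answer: $\frac{1}{8663587} \approx 1.1543 \cdot 10^{-7}$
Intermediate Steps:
$K{\left(j \right)} = 1629 + 2 j^{2}$ ($K{\left(j \right)} = \left(j^{2} + j^{2}\right) + 1629 = 2 j^{2} + 1629 = 1629 + 2 j^{2}$)
$\frac{1}{K{\left(-631 \right)} + 7865636} = \frac{1}{\left(1629 + 2 \left(-631\right)^{2}\right) + 7865636} = \frac{1}{\left(1629 + 2 \cdot 398161\right) + 7865636} = \frac{1}{\left(1629 + 796322\right) + 7865636} = \frac{1}{797951 + 7865636} = \frac{1}{8663587}$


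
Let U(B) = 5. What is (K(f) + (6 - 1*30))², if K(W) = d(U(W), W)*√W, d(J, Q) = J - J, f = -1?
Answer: 576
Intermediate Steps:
d(J, Q) = 0
K(W) = 0 (K(W) = 0*√W = 0)
(K(f) + (6 - 1*30))² = (0 + (6 - 1*30))² = (0 + (6 - 30))² = (0 - 24)² = (-24)² = 576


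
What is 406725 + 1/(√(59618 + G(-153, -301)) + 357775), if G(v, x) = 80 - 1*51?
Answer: 52061975833384825/128002890978 - √59647/128002890978 ≈ 4.0673e+5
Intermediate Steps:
G(v, x) = 29 (G(v, x) = 80 - 51 = 29)
406725 + 1/(√(59618 + G(-153, -301)) + 357775) = 406725 + 1/(√(59618 + 29) + 357775) = 406725 + 1/(√59647 + 357775) = 406725 + 1/(357775 + √59647)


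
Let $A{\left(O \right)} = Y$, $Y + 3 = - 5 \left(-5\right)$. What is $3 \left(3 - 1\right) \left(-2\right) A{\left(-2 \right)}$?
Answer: $-264$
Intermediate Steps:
$Y = 22$ ($Y = -3 - 5 \left(-5\right) = -3 - -25 = -3 + 25 = 22$)
$A{\left(O \right)} = 22$
$3 \left(3 - 1\right) \left(-2\right) A{\left(-2 \right)} = 3 \left(3 - 1\right) \left(-2\right) 22 = 3 \cdot 2 \left(-2\right) 22 = 3 \left(-4\right) 22 = \left(-12\right) 22 = -264$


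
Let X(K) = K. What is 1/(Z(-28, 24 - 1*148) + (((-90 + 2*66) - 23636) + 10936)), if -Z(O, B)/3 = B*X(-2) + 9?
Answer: -1/13429 ≈ -7.4466e-5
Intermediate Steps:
Z(O, B) = -27 + 6*B (Z(O, B) = -3*(B*(-2) + 9) = -3*(-2*B + 9) = -3*(9 - 2*B) = -27 + 6*B)
1/(Z(-28, 24 - 1*148) + (((-90 + 2*66) - 23636) + 10936)) = 1/((-27 + 6*(24 - 1*148)) + (((-90 + 2*66) - 23636) + 10936)) = 1/((-27 + 6*(24 - 148)) + (((-90 + 132) - 23636) + 10936)) = 1/((-27 + 6*(-124)) + ((42 - 23636) + 10936)) = 1/((-27 - 744) + (-23594 + 10936)) = 1/(-771 - 12658) = 1/(-13429) = -1/13429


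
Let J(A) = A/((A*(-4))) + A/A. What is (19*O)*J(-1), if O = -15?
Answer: -855/4 ≈ -213.75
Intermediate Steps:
J(A) = ¾ (J(A) = A/((-4*A)) + 1 = A*(-1/(4*A)) + 1 = -¼ + 1 = ¾)
(19*O)*J(-1) = (19*(-15))*(¾) = -285*¾ = -855/4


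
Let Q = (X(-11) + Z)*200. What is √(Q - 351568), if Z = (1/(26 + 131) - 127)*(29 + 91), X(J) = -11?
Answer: 2*I*√20961602858/157 ≈ 1844.3*I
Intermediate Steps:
Z = -2392560/157 (Z = (1/157 - 127)*120 = -19938/157*120 = -2392560/157 ≈ -15239.)
Q = -478857400/157 (Q = (-11 - 2392560/157)*200 = -2394287/157*200 = -478857400/157 ≈ -3.0500e+6)
√(Q - 351568) = √(-478857400/157 - 351568) = √(-534053576/157) = 2*I*√20961602858/157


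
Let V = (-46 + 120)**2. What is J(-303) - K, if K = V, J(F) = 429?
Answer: -5047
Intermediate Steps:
V = 5476 (V = 74**2 = 5476)
K = 5476
J(-303) - K = 429 - 1*5476 = 429 - 5476 = -5047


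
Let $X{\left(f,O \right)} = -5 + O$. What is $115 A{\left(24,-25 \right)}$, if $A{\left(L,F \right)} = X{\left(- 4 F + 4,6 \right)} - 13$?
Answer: $-1380$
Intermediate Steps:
$A{\left(L,F \right)} = -12$ ($A{\left(L,F \right)} = \left(-5 + 6\right) - 13 = 1 - 13 = -12$)
$115 A{\left(24,-25 \right)} = 115 \left(-12\right) = -1380$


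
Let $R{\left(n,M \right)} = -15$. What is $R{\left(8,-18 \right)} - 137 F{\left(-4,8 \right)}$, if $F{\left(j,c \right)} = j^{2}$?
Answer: $-2207$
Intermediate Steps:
$R{\left(8,-18 \right)} - 137 F{\left(-4,8 \right)} = -15 - 137 \left(-4\right)^{2} = -15 - 2192 = -2207$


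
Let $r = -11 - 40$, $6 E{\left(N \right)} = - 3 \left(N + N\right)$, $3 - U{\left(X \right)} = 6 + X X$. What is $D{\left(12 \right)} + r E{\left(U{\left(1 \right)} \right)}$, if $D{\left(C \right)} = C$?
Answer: $-192$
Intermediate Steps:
$U{\left(X \right)} = -3 - X^{2}$ ($U{\left(X \right)} = 3 - \left(6 + X X\right) = 3 - \left(6 + X^{2}\right) = -3 - X^{2}$)
$E{\left(N \right)} = - N$ ($E{\left(N \right)} = \frac{\left(-3\right) \left(N + N\right)}{6} = \frac{\left(-3\right) 2 N}{6} = \frac{\left(-6\right) N}{6} = - N$)
$r = -51$ ($r = -11 - 40 = -51$)
$D{\left(12 \right)} + r E{\left(U{\left(1 \right)} \right)} = 12 - 51 \left(- (-3 - 1^{2})\right) = 12 - 51 \left(- (-3 - 1)\right) = 12 - 51 \left(\left(-1\right) \left(-4\right)\right) = 12 - 204 = -192$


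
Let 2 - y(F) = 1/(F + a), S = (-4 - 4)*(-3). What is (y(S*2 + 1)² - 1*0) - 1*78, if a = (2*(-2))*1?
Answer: -150029/2025 ≈ -74.088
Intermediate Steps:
a = -4 (a = -4*1 = -4)
S = 24 (S = -8*(-3) = 24)
y(F) = 2 - 1/(-4 + F) (y(F) = 2 - 1/(F - 4) = 2 - 1/(-4 + F))
(y(S*2 + 1)² - 1*0) - 1*78 = (((-9 + 2*(24*2 + 1))/(-4 + (24*2 + 1)))² - 1*0) - 1*78 = (((-9 + 2*(48 + 1))/(-4 + (48 + 1)))² + 0) - 78 = (((-9 + 2*49)/(-4 + 49))² + 0) - 78 = (((-9 + 98)/45)² + 0) - 78 = (((1/45)*89)² + 0) - 78 = ((89/45)² + 0) - 78 = (7921/2025 + 0) - 78 = 7921/2025 - 78 = -150029/2025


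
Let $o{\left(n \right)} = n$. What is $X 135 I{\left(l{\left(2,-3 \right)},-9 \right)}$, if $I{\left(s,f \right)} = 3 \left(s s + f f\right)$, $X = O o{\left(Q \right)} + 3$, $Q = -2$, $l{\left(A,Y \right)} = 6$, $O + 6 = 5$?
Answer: $236925$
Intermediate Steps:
$O = -1$ ($O = -6 + 5 = -1$)
$X = 5$ ($X = \left(-1\right) \left(-2\right) + 3 = 2 + 3 = 5$)
$I{\left(s,f \right)} = 3 f^{2} + 3 s^{2}$ ($I{\left(s,f \right)} = 3 \left(s^{2} + f^{2}\right) = 3 \left(f^{2} + s^{2}\right) = 3 f^{2} + 3 s^{2}$)
$X 135 I{\left(l{\left(2,-3 \right)},-9 \right)} = 5 \cdot 135 \left(3 \left(-9\right)^{2} + 3 \cdot 6^{2}\right) = 675 \left(3 \cdot 81 + 3 \cdot 36\right) = 675 \left(243 + 108\right) = 675 \cdot 351 = 236925$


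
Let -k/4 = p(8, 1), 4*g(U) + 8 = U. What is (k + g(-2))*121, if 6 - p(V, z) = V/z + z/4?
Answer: 1573/2 ≈ 786.50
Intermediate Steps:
g(U) = -2 + U/4
p(V, z) = 6 - z/4 - V/z (p(V, z) = 6 - (V/z + z/4) = 6 - (z/4 + V/z) = 6 + (-z/4 - V/z) = 6 - z/4 - V/z)
k = 9 (k = -4*(6 - ¼*1 - 1*8/1) = -4*(6 - ¼ - 1*8*1) = -4*(6 - ¼ - 8) = -4*(-9/4) = 9)
(k + g(-2))*121 = (9 + (-2 + (¼)*(-2)))*121 = (9 + (-2 - ½))*121 = (9 - 5/2)*121 = (13/2)*121 = 1573/2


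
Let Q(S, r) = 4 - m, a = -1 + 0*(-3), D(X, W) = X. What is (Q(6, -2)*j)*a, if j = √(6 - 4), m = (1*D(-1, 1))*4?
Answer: -8*√2 ≈ -11.314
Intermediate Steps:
a = -1 (a = -1 + 0 = -1)
m = -4 (m = (1*(-1))*4 = -1*4 = -4)
Q(S, r) = 8 (Q(S, r) = 4 - 1*(-4) = 4 + 4 = 8)
j = √2 ≈ 1.4142
(Q(6, -2)*j)*a = (8*√2)*(-1) = -8*√2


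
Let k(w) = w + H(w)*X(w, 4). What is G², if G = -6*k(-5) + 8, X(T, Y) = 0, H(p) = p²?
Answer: 1444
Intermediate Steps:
k(w) = w (k(w) = w + w²*0 = w + 0 = w)
G = 38 (G = -6*(-5) + 8 = 30 + 8 = 38)
G² = 38² = 1444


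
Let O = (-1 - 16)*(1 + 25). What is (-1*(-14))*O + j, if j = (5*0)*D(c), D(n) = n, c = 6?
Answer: -6188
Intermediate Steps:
O = -442 (O = -17*26 = -442)
j = 0 (j = (5*0)*6 = 0*6 = 0)
(-1*(-14))*O + j = -1*(-14)*(-442) + 0 = 14*(-442) + 0 = -6188 + 0 = -6188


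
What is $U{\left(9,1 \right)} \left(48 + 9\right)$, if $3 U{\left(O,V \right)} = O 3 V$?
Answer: $513$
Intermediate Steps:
$U{\left(O,V \right)} = O V$ ($U{\left(O,V \right)} = \frac{O 3 V}{3} = \frac{3 O V}{3} = O V$)
$U{\left(9,1 \right)} \left(48 + 9\right) = 9 \cdot 1 \left(48 + 9\right) = 9 \cdot 57 = 513$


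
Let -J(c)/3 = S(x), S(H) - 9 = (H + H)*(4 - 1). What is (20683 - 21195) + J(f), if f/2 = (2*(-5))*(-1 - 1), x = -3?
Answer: -485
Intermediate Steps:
f = 40 (f = 2*((2*(-5))*(-1 - 1)) = 2*(-10*(-2)) = 2*20 = 40)
S(H) = 9 + 6*H (S(H) = 9 + (H + H)*(4 - 1) = 9 + (2*H)*3 = 9 + 6*H)
J(c) = 27 (J(c) = -3*(9 + 6*(-3)) = -3*(9 - 18) = -3*(-9) = 27)
(20683 - 21195) + J(f) = (20683 - 21195) + 27 = -512 + 27 = -485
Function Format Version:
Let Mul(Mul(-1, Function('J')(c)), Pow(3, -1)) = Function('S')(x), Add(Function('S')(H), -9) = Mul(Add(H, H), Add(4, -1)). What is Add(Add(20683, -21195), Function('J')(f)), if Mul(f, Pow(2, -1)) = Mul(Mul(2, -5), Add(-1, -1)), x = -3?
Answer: -485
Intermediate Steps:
f = 40 (f = Mul(2, Mul(Mul(2, -5), Add(-1, -1))) = Mul(2, Mul(-10, -2)) = Mul(2, 20) = 40)
Function('S')(H) = Add(9, Mul(6, H)) (Function('S')(H) = Add(9, Mul(Add(H, H), Add(4, -1))) = Add(9, Mul(Mul(2, H), 3)) = Add(9, Mul(6, H)))
Function('J')(c) = 27 (Function('J')(c) = Mul(-3, Add(9, Mul(6, -3))) = Mul(-3, Add(9, -18)) = Mul(-3, -9) = 27)
Add(Add(20683, -21195), Function('J')(f)) = Add(Add(20683, -21195), 27) = Add(-512, 27) = -485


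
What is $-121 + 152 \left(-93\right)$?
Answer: $-14257$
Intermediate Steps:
$-121 + 152 \left(-93\right) = -121 - 14136 = -14257$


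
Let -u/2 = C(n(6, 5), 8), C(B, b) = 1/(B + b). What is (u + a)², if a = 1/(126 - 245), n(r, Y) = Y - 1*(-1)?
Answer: 324/14161 ≈ 0.022880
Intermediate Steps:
n(r, Y) = 1 + Y (n(r, Y) = Y + 1 = 1 + Y)
u = -⅐ (u = -2/((1 + 5) + 8) = -2/(6 + 8) = -2/14 = -2*1/14 = -⅐ ≈ -0.14286)
a = -1/119 (a = 1/(-119) = -1/119 ≈ -0.0084034)
(u + a)² = (-⅐ - 1/119)² = (-18/119)² = 324/14161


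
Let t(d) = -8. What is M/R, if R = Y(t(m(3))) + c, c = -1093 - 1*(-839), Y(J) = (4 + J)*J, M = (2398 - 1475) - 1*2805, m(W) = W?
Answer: 941/111 ≈ 8.4775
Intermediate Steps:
M = -1882 (M = 923 - 2805 = -1882)
Y(J) = J*(4 + J)
c = -254 (c = -1093 + 839 = -254)
R = -222 (R = -8*(4 - 8) - 254 = -8*(-4) - 254 = 32 - 254 = -222)
M/R = -1882/(-222) = -1882*(-1/222) = 941/111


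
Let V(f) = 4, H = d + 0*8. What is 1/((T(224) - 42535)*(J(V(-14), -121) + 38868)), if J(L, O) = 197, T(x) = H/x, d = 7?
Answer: -32/53172113735 ≈ -6.0182e-10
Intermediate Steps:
H = 7 (H = 7 + 0*8 = 7 + 0 = 7)
T(x) = 7/x
1/((T(224) - 42535)*(J(V(-14), -121) + 38868)) = 1/((7/224 - 42535)*(197 + 38868)) = 1/((7*(1/224) - 42535)*39065) = 1/((1/32 - 42535)*39065) = 1/(-1361119/32*39065) = 1/(-53172113735/32) = -32/53172113735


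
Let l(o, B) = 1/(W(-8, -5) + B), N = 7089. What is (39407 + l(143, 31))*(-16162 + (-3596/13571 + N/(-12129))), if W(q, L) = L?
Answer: -908616596177805921/1426556378 ≈ -6.3693e+8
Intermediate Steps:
l(o, B) = 1/(-5 + B)
(39407 + l(143, 31))*(-16162 + (-3596/13571 + N/(-12129))) = (39407 + 1/(-5 + 31))*(-16162 + (-3596/13571 + 7089/(-12129))) = (39407 + 1/26)*(-16162 + (-3596*1/13571 + 7089*(-1/12129))) = (39407 + 1/26)*(-16162 + (-3596/13571 - 2363/4043)) = 1024583*(-16162 - 46606901/54867553)/26 = (1024583/26)*(-886815998487/54867553) = -908616596177805921/1426556378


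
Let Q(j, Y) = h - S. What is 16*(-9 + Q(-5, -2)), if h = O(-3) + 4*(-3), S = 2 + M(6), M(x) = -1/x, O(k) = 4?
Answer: -904/3 ≈ -301.33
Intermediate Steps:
S = 11/6 (S = 2 - 1/6 = 11/6 ≈ 1.8333)
h = -8 (h = 4 + 4*(-3) = 4 - 12 = -8)
Q(j, Y) = -59/6 (Q(j, Y) = -8 - 1*11/6 = -8 - 11/6 = -59/6)
16*(-9 + Q(-5, -2)) = 16*(-9 - 59/6) = 16*(-113/6) = -904/3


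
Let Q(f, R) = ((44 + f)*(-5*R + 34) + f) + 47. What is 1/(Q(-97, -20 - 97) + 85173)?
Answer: 1/52316 ≈ 1.9115e-5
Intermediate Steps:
Q(f, R) = 47 + f + (34 - 5*R)*(44 + f) (Q(f, R) = ((44 + f)*(34 - 5*R) + f) + 47 = ((34 - 5*R)*(44 + f) + f) + 47 = (f + (34 - 5*R)*(44 + f)) + 47 = 47 + f + (34 - 5*R)*(44 + f))
1/(Q(-97, -20 - 97) + 85173) = 1/((1543 - 220*(-20 - 97) + 35*(-97) - 5*(-20 - 97)*(-97)) + 85173) = 1/((1543 - 220*(-117) - 3395 - 5*(-117)*(-97)) + 85173) = 1/((1543 + 25740 - 3395 - 56745) + 85173) = 1/(-32857 + 85173) = 1/52316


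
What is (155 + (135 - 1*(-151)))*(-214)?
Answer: -94374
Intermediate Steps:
(155 + (135 - 1*(-151)))*(-214) = (155 + (135 + 151))*(-214) = (155 + 286)*(-214) = 441*(-214) = -94374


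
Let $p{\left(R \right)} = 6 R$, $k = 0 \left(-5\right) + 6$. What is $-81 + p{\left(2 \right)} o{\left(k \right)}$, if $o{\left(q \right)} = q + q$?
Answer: $63$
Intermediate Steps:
$k = 6$ ($k = 0 + 6 = 6$)
$o{\left(q \right)} = 2 q$
$-81 + p{\left(2 \right)} o{\left(k \right)} = -81 + 6 \cdot 2 \cdot 2 \cdot 6 = -81 + 12 \cdot 12 = -81 + 144 = 63$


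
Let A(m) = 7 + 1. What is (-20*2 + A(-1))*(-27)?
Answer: 864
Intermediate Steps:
A(m) = 8
(-20*2 + A(-1))*(-27) = (-20*2 + 8)*(-27) = (-40 + 8)*(-27) = -32*(-27) = 864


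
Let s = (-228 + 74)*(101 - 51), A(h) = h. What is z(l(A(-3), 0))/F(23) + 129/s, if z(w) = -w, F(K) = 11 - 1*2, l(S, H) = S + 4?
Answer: -8861/69300 ≈ -0.12786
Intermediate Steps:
l(S, H) = 4 + S
F(K) = 9 (F(K) = 11 - 2 = 9)
s = -7700 (s = -154*50 = -7700)
z(l(A(-3), 0))/F(23) + 129/s = -(4 - 3)/9 + 129/(-7700) = -1*1*(⅑) + 129*(-1/7700) = -1*⅑ - 129/7700 = -⅑ - 129/7700 = -8861/69300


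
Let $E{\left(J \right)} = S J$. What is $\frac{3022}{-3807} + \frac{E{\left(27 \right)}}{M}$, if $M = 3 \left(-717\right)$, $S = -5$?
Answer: $- \frac{665153}{909873} \approx -0.73104$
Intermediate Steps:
$M = -2151$
$E{\left(J \right)} = - 5 J$
$\frac{3022}{-3807} + \frac{E{\left(27 \right)}}{M} = \frac{3022}{-3807} + \frac{\left(-5\right) 27}{-2151} = 3022 \left(- \frac{1}{3807}\right) - - \frac{15}{239} = - \frac{3022}{3807} + \frac{15}{239} = - \frac{665153}{909873}$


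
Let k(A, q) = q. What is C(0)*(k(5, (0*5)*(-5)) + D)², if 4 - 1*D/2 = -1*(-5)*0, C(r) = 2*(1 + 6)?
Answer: 896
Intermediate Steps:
C(r) = 14 (C(r) = 2*7 = 14)
D = 8 (D = 8 - 2*(-1*(-5))*0 = 8 - 10*0 = 8 - 2*0 = 8 + 0 = 8)
C(0)*(k(5, (0*5)*(-5)) + D)² = 14*((0*5)*(-5) + 8)² = 14*(0*(-5) + 8)² = 14*(0 + 8)² = 14*8² = 14*64 = 896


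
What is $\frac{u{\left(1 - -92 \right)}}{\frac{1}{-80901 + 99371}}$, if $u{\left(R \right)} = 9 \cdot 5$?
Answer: $831150$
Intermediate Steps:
$u{\left(R \right)} = 45$
$\frac{u{\left(1 - -92 \right)}}{\frac{1}{-80901 + 99371}} = \frac{45}{\frac{1}{-80901 + 99371}} = \frac{45}{\frac{1}{18470}} = 45 \frac{1}{\frac{1}{18470}} = 45 \cdot 18470 = 831150$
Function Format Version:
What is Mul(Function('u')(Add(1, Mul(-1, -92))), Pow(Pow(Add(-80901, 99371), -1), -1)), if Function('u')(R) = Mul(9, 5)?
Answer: 831150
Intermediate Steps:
Function('u')(R) = 45
Mul(Function('u')(Add(1, Mul(-1, -92))), Pow(Pow(Add(-80901, 99371), -1), -1)) = Mul(45, Pow(Pow(Add(-80901, 99371), -1), -1)) = Mul(45, Pow(Pow(18470, -1), -1)) = Mul(45, Pow(Rational(1, 18470), -1)) = Mul(45, 18470) = 831150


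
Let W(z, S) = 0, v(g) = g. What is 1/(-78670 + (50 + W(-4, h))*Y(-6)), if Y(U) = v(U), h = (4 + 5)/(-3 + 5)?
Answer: -1/78970 ≈ -1.2663e-5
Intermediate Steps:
h = 9/2 ≈ 4.5000
Y(U) = U
1/(-78670 + (50 + W(-4, h))*Y(-6)) = 1/(-78670 + (50 + 0)*(-6)) = 1/(-78670 + 50*(-6)) = 1/(-78670 - 300) = 1/(-78970) = -1/78970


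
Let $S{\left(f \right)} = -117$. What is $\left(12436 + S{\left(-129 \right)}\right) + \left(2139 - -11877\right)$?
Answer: $26335$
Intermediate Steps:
$\left(12436 + S{\left(-129 \right)}\right) + \left(2139 - -11877\right) = \left(12436 - 117\right) + \left(2139 - -11877\right) = 12319 + \left(2139 + 11877\right) = 12319 + 14016 = 26335$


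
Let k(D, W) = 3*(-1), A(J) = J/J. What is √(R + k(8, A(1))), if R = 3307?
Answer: 2*√826 ≈ 57.480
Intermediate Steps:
A(J) = 1
k(D, W) = -3
√(R + k(8, A(1))) = √(3307 - 3) = √3304 = 2*√826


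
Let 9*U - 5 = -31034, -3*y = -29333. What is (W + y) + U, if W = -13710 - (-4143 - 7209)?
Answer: 3972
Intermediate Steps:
y = 29333/3 (y = -⅓*(-29333) = 29333/3 ≈ 9777.7)
U = -10343/3 (U = 5/9 + (⅑)*(-31034) = 5/9 - 31034/9 = -10343/3 ≈ -3447.7)
W = -2358 (W = -13710 - 1*(-11352) = -13710 + 11352 = -2358)
(W + y) + U = (-2358 + 29333/3) - 10343/3 = 22259/3 - 10343/3 = 3972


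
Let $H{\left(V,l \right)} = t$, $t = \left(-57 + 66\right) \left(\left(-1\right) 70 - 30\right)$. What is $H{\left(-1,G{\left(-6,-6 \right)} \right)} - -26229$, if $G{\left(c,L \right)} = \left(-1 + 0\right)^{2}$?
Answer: $25329$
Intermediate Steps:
$G{\left(c,L \right)} = 1$ ($G{\left(c,L \right)} = \left(-1\right)^{2} = 1$)
$t = -900$ ($t = 9 \left(-70 - 30\right) = 9 \left(-100\right) = -900$)
$H{\left(V,l \right)} = -900$
$H{\left(-1,G{\left(-6,-6 \right)} \right)} - -26229 = -900 - -26229 = -900 + 26229 = 25329$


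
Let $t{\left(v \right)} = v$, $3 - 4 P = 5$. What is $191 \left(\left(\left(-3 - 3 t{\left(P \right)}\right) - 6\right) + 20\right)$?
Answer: $\frac{4775}{2} \approx 2387.5$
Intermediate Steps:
$P = - \frac{1}{2}$ ($P = \frac{3}{4} - \frac{5}{4} = - \frac{1}{2} \approx -0.5$)
$191 \left(\left(\left(-3 - 3 t{\left(P \right)}\right) - 6\right) + 20\right) = 191 \left(\left(\left(-3 - - \frac{3}{2}\right) - 6\right) + 20\right) = 191 \left(\left(\left(-3 + \frac{3}{2}\right) - 6\right) + 20\right) = 191 \left(\left(- \frac{3}{2} - 6\right) + 20\right) = 191 \left(- \frac{15}{2} + 20\right) = 191 \cdot \frac{25}{2} = \frac{4775}{2}$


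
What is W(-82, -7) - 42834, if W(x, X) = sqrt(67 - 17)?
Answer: -42834 + 5*sqrt(2) ≈ -42827.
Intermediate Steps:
W(x, X) = 5*sqrt(2) (W(x, X) = sqrt(50) = 5*sqrt(2))
W(-82, -7) - 42834 = 5*sqrt(2) - 42834 = -42834 + 5*sqrt(2)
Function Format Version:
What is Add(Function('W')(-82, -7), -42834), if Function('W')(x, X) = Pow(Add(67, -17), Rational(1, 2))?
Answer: Add(-42834, Mul(5, Pow(2, Rational(1, 2)))) ≈ -42827.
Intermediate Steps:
Function('W')(x, X) = Mul(5, Pow(2, Rational(1, 2))) (Function('W')(x, X) = Pow(50, Rational(1, 2)) = Mul(5, Pow(2, Rational(1, 2))))
Add(Function('W')(-82, -7), -42834) = Add(Mul(5, Pow(2, Rational(1, 2))), -42834) = Add(-42834, Mul(5, Pow(2, Rational(1, 2))))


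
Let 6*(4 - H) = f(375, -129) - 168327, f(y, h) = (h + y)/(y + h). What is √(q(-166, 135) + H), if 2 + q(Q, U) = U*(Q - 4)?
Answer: √45957/3 ≈ 71.459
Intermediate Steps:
f(y, h) = 1 (f(y, h) = (h + y)/(h + y) = 1)
q(Q, U) = -2 + U*(-4 + Q) (q(Q, U) = -2 + U*(Q - 4) = -2 + U*(-4 + Q))
H = 84175/3 (H = 4 - (1 - 168327)/6 = 4 - ⅙*(-168326) = 4 + 84163/3 = 84175/3 ≈ 28058.)
√(q(-166, 135) + H) = √((-2 - 4*135 - 166*135) + 84175/3) = √((-2 - 540 - 22410) + 84175/3) = √(-22952 + 84175/3) = √(15319/3) = √45957/3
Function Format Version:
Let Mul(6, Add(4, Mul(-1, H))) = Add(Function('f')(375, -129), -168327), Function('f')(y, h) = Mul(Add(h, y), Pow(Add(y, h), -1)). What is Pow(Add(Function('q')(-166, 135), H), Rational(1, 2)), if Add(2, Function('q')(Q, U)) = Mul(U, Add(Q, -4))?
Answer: Mul(Rational(1, 3), Pow(45957, Rational(1, 2))) ≈ 71.459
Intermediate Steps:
Function('f')(y, h) = 1 (Function('f')(y, h) = Mul(Add(h, y), Pow(Add(h, y), -1)) = 1)
Function('q')(Q, U) = Add(-2, Mul(U, Add(-4, Q))) (Function('q')(Q, U) = Add(-2, Mul(U, Add(Q, -4))) = Add(-2, Mul(U, Add(-4, Q))))
H = Rational(84175, 3) (H = Add(4, Mul(Rational(-1, 6), Add(1, -168327))) = Add(4, Mul(Rational(-1, 6), -168326)) = Add(4, Rational(84163, 3)) = Rational(84175, 3) ≈ 28058.)
Pow(Add(Function('q')(-166, 135), H), Rational(1, 2)) = Pow(Add(Add(-2, Mul(-4, 135), Mul(-166, 135)), Rational(84175, 3)), Rational(1, 2)) = Pow(Add(Add(-2, -540, -22410), Rational(84175, 3)), Rational(1, 2)) = Pow(Add(-22952, Rational(84175, 3)), Rational(1, 2)) = Pow(Rational(15319, 3), Rational(1, 2)) = Mul(Rational(1, 3), Pow(45957, Rational(1, 2)))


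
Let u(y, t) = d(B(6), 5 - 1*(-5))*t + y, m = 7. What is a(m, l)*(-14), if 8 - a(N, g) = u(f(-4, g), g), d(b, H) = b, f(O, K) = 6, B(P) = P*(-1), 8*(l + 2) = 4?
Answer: 98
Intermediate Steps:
l = -3/2 (l = -2 + (⅛)*4 = -2 + ½ = -3/2 ≈ -1.5000)
B(P) = -P
u(y, t) = y - 6*t (u(y, t) = (-1*6)*t + y = -6*t + y = y - 6*t)
a(N, g) = 2 + 6*g (a(N, g) = 8 - (6 - 6*g) = 8 + (-6 + 6*g) = 2 + 6*g)
a(m, l)*(-14) = (2 + 6*(-3/2))*(-14) = (2 - 9)*(-14) = -7*(-14) = 98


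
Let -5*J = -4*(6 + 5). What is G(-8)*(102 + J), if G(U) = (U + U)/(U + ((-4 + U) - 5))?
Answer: 8864/125 ≈ 70.912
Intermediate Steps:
J = 44/5 (J = -(-4)*(6 + 5)/5 = -(-4)*11/5 = -1/5*(-44) = 44/5 ≈ 8.8000)
G(U) = 2*U/(-9 + 2*U) (G(U) = (2*U)/(U + (-9 + U)) = (2*U)/(-9 + 2*U) = 2*U/(-9 + 2*U))
G(-8)*(102 + J) = (2*(-8)/(-9 + 2*(-8)))*(102 + 44/5) = (2*(-8)/(-9 - 16))*(554/5) = (2*(-8)/(-25))*(554/5) = (2*(-8)*(-1/25))*(554/5) = (16/25)*(554/5) = 8864/125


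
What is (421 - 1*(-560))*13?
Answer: 12753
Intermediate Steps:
(421 - 1*(-560))*13 = (421 + 560)*13 = 981*13 = 12753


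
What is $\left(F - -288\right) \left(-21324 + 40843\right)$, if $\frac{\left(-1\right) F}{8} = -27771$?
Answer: $4342118664$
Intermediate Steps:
$F = 222168$ ($F = \left(-8\right) \left(-27771\right) = 222168$)
$\left(F - -288\right) \left(-21324 + 40843\right) = \left(222168 - -288\right) \left(-21324 + 40843\right) = \left(222168 + 288\right) 19519 = 222456 \cdot 19519 = 4342118664$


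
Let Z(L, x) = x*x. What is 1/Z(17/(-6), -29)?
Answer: 1/841 ≈ 0.0011891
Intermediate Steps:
Z(L, x) = x²
1/Z(17/(-6), -29) = 1/((-29)²) = 1/841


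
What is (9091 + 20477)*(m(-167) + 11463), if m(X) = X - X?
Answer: 338937984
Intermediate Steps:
m(X) = 0
(9091 + 20477)*(m(-167) + 11463) = (9091 + 20477)*(0 + 11463) = 29568*11463 = 338937984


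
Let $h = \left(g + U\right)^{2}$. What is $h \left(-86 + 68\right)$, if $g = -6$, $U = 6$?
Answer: $0$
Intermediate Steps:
$h = 0$ ($h = \left(-6 + 6\right)^{2} = 0^{2} = 0$)
$h \left(-86 + 68\right) = 0 \left(-86 + 68\right) = 0 \left(-18\right) = 0$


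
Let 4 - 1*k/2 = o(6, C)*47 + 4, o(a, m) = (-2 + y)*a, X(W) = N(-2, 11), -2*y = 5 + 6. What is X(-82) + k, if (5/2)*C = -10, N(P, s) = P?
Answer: 4228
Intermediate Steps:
C = -4 (C = (2/5)*(-10) = -4)
y = -11/2 (y = -(5 + 6)/2 = -1/2*11 = -11/2 ≈ -5.5000)
X(W) = -2
o(a, m) = -15*a/2 (o(a, m) = (-2 - 11/2)*a = -15*a/2)
k = 4230 (k = 8 - 2*(-15/2*6*47 + 4) = 8 - 2*(-45*47 + 4) = 8 - 2*(-2115 + 4) = 8 - 2*(-2111) = 8 + 4222 = 4230)
X(-82) + k = -2 + 4230 = 4228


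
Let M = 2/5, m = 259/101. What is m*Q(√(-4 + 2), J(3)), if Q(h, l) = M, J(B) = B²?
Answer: 518/505 ≈ 1.0257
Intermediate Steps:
m = 259/101 (m = 259*(1/101) = 259/101 ≈ 2.5644)
M = ⅖ (M = 2*(⅕) = ⅖ ≈ 0.40000)
Q(h, l) = ⅖
m*Q(√(-4 + 2), J(3)) = (259/101)*(⅖) = 518/505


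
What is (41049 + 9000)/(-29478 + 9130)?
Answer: -50049/20348 ≈ -2.4597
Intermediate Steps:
(41049 + 9000)/(-29478 + 9130) = 50049/(-20348) = 50049*(-1/20348) = -50049/20348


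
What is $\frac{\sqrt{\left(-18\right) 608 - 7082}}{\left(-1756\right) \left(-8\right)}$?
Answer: $\frac{i \sqrt{18026}}{14048} \approx 0.0095573 i$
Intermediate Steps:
$\frac{\sqrt{\left(-18\right) 608 - 7082}}{\left(-1756\right) \left(-8\right)} = \frac{\sqrt{-10944 - 7082}}{14048} = \sqrt{-18026} \cdot \frac{1}{14048} = i \sqrt{18026} \cdot \frac{1}{14048} = \frac{i \sqrt{18026}}{14048}$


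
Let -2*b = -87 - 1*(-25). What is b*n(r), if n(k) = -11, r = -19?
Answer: -341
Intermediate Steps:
b = 31 (b = -(-87 - 1*(-25))/2 = -(-87 + 25)/2 = -1/2*(-62) = 31)
b*n(r) = 31*(-11) = -341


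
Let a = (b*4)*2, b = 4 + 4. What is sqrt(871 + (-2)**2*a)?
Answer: 7*sqrt(23) ≈ 33.571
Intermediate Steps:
b = 8
a = 64 (a = (8*4)*2 = 32*2 = 64)
sqrt(871 + (-2)**2*a) = sqrt(871 + (-2)**2*64) = sqrt(871 + 4*64) = sqrt(871 + 256) = sqrt(1127) = 7*sqrt(23)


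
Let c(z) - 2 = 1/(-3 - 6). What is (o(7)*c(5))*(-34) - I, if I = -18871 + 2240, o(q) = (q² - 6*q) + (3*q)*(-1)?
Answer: 157771/9 ≈ 17530.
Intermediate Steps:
c(z) = 17/9 (c(z) = 2 + 1/(-3 - 6) = 2 + 1/(-9) = 2 - ⅑ = 17/9)
o(q) = q² - 9*q (o(q) = (q² - 6*q) - 3*q = q² - 9*q)
I = -16631
(o(7)*c(5))*(-34) - I = ((7*(-9 + 7))*(17/9))*(-34) - 1*(-16631) = ((7*(-2))*(17/9))*(-34) + 16631 = -14*17/9*(-34) + 16631 = -238/9*(-34) + 16631 = 8092/9 + 16631 = 157771/9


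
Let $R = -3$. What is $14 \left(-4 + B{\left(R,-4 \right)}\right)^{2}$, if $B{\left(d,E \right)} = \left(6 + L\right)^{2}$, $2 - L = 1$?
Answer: $28350$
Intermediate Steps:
$L = 1$ ($L = 2 - 1 = 1$)
$B{\left(d,E \right)} = 49$ ($B{\left(d,E \right)} = \left(6 + 1\right)^{2} = 7^{2} = 49$)
$14 \left(-4 + B{\left(R,-4 \right)}\right)^{2} = 14 \left(-4 + 49\right)^{2} = 14 \cdot 45^{2} = 14 \cdot 2025 = 28350$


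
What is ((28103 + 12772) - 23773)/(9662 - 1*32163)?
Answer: -17102/22501 ≈ -0.76006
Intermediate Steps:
((28103 + 12772) - 23773)/(9662 - 1*32163) = (40875 - 23773)/(9662 - 32163) = 17102/(-22501) = 17102*(-1/22501) = -17102/22501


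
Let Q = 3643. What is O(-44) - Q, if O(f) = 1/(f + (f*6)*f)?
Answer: -42156795/11572 ≈ -3643.0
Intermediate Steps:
O(f) = 1/(f + 6*f²) (O(f) = 1/(f + (6*f)*f) = 1/(f + 6*f²))
O(-44) - Q = 1/((-44)*(1 + 6*(-44))) - 1*3643 = -1/(44*(1 - 264)) - 3643 = -1/44/(-263) - 3643 = -1/44*(-1/263) - 3643 = 1/11572 - 3643 = -42156795/11572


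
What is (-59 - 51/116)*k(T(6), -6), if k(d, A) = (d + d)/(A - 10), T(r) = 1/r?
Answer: 6895/5568 ≈ 1.2383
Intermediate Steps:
T(r) = 1/r
k(d, A) = 2*d/(-10 + A) (k(d, A) = (2*d)/(-10 + A) = 2*d/(-10 + A))
(-59 - 51/116)*k(T(6), -6) = (-59 - 51/116)*(2/(6*(-10 - 6))) = (-59 - 51*1/116)*(2*(⅙)/(-16)) = (-59 - 51/116)*(2*(⅙)*(-1/16)) = -6895/116*(-1/48) = 6895/5568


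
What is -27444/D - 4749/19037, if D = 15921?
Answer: -199353419/101029359 ≈ -1.9732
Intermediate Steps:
-27444/D - 4749/19037 = -27444/15921 - 4749/19037 = -27444*1/15921 - 4749*1/19037 = -9148/5307 - 4749/19037 = -199353419/101029359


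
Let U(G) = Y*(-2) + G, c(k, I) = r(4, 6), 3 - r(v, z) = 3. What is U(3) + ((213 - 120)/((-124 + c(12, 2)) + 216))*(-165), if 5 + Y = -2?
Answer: -13781/92 ≈ -149.79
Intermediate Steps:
r(v, z) = 0 (r(v, z) = 3 - 1*3 = 3 - 3 = 0)
Y = -7 (Y = -5 - 2 = -7)
c(k, I) = 0
U(G) = 14 + G (U(G) = -7*(-2) + G = 14 + G)
U(3) + ((213 - 120)/((-124 + c(12, 2)) + 216))*(-165) = (14 + 3) + ((213 - 120)/((-124 + 0) + 216))*(-165) = 17 + (93/(-124 + 216))*(-165) = 17 + (93/92)*(-165) = 17 - 15345/92 = -13781/92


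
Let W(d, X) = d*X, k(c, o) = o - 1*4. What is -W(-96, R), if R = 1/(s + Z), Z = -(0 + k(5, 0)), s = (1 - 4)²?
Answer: 96/13 ≈ 7.3846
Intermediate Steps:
s = 9 (s = (-3)² = 9)
k(c, o) = -4 + o (k(c, o) = o - 4 = -4 + o)
Z = 4 (Z = -(0 + (-4 + 0)) = -(0 - 4) = -1*(-4) = 4)
R = 1/13 (R = 1/(9 + 4) = 1/13 ≈ 0.076923)
W(d, X) = X*d
-W(-96, R) = -(-96)/13 = -1*(-96/13) = 96/13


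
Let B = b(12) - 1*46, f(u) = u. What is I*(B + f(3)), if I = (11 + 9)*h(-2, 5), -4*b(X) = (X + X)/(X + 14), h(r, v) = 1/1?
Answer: -11240/13 ≈ -864.62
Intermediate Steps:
h(r, v) = 1
b(X) = -X/(2*(14 + X)) (b(X) = -(X + X)/(4*(X + 14)) = -2*X/(4*(14 + X)) = -X/(2*(14 + X)))
B = -601/13 (B = -1*12/(28 + 2*12) - 1*46 = -1*12/(28 + 24) - 46 = -1*12/52 - 46 = -1*12*1/52 - 46 = -3/13 - 46 = -601/13 ≈ -46.231)
I = 20 (I = (11 + 9)*1 = 20*1 = 20)
I*(B + f(3)) = 20*(-601/13 + 3) = 20*(-562/13) = -11240/13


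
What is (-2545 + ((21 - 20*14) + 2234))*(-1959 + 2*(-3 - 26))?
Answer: 1149690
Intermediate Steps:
(-2545 + ((21 - 20*14) + 2234))*(-1959 + 2*(-3 - 26)) = (-2545 + ((21 - 280) + 2234))*(-1959 + 2*(-29)) = (-2545 + (-259 + 2234))*(-1959 - 58) = (-2545 + 1975)*(-2017) = -570*(-2017) = 1149690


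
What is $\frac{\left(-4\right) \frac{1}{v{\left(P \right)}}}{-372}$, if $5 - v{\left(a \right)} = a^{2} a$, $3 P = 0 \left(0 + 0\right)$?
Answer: $\frac{1}{465} \approx 0.0021505$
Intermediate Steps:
$P = 0$ ($P = \frac{0 \left(0 + 0\right)}{3} = \frac{0 \cdot 0}{3} = \frac{1}{3} \cdot 0 = 0$)
$v{\left(a \right)} = 5 - a^{3}$ ($v{\left(a \right)} = 5 - a^{2} a = 5 - a^{3}$)
$\frac{\left(-4\right) \frac{1}{v{\left(P \right)}}}{-372} = \frac{\left(-4\right) \frac{1}{5 - 0^{3}}}{-372} = - \frac{4}{5 - 0} \left(- \frac{1}{372}\right) = - \frac{4}{5 + 0} \left(- \frac{1}{372}\right) = - \frac{4}{5} \left(- \frac{1}{372}\right) = \left(-4\right) \frac{1}{5} \left(- \frac{1}{372}\right) = \left(- \frac{4}{5}\right) \left(- \frac{1}{372}\right) = \frac{1}{465}$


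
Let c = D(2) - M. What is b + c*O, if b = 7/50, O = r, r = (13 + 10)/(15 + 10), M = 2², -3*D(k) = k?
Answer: -623/150 ≈ -4.1533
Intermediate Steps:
D(k) = -k/3
M = 4
r = 23/25 ≈ 0.92000
c = -14/3 (c = -⅓*2 - 1*4 = -⅔ - 4 = -14/3 ≈ -4.6667)
O = 23/25 ≈ 0.92000
b = 7/50 (b = 7*(1/50) = 7/50 ≈ 0.14000)
b + c*O = 7/50 - 14/3*23/25 = 7/50 - 322/75 = -623/150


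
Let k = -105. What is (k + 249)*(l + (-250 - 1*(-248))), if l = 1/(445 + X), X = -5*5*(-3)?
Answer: -18702/65 ≈ -287.72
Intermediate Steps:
X = 75 (X = -25*(-3) = 75)
l = 1/520 (l = 1/(445 + 75) = 1/520 ≈ 0.0019231)
(k + 249)*(l + (-250 - 1*(-248))) = (-105 + 249)*(1/520 + (-250 - 1*(-248))) = 144*(1/520 + (-250 + 248)) = 144*(1/520 - 2) = 144*(-1039/520) = -18702/65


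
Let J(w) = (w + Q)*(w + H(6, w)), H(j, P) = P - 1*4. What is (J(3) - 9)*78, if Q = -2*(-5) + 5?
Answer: 2106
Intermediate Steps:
H(j, P) = -4 + P (H(j, P) = P - 4 = -4 + P)
Q = 15 (Q = 10 + 5 = 15)
J(w) = (-4 + 2*w)*(15 + w) (J(w) = (w + 15)*(w + (-4 + w)) = (15 + w)*(-4 + 2*w) = (-4 + 2*w)*(15 + w))
(J(3) - 9)*78 = ((-60 + 2*3² + 26*3) - 9)*78 = ((-60 + 2*9 + 78) - 9)*78 = ((-60 + 18 + 78) - 9)*78 = (36 - 9)*78 = 27*78 = 2106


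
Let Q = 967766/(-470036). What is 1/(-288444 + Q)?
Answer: -235018/67790015875 ≈ -3.4669e-6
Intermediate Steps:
Q = -483883/235018 (Q = 967766*(-1/470036) = -483883/235018 ≈ -2.0589)
1/(-288444 + Q) = 1/(-288444 - 483883/235018) = 1/(-67790015875/235018) = -235018/67790015875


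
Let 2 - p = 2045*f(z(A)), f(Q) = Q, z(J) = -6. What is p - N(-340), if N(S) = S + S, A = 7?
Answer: 12952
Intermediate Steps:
N(S) = 2*S
p = 12272 (p = 2 - 2045*(-6) = 2 - 1*(-12270) = 2 + 12270 = 12272)
p - N(-340) = 12272 - 2*(-340) = 12272 - 1*(-680) = 12272 + 680 = 12952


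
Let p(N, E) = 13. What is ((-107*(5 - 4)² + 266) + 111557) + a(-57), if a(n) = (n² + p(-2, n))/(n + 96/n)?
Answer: 124501362/1115 ≈ 1.1166e+5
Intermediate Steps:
a(n) = (13 + n²)/(n + 96/n) (a(n) = (n² + 13)/(n + 96/n) = (13 + n²)/(n + 96/n))
((-107*(5 - 4)² + 266) + 111557) + a(-57) = ((-107*(5 - 4)² + 266) + 111557) - 57*(13 + (-57)²)/(96 + (-57)²) = ((-107*1² + 266) + 111557) - 57*(13 + 3249)/(96 + 3249) = ((-107*1 + 266) + 111557) - 57*3262/3345 = ((-107 + 266) + 111557) - 57*1/3345*3262 = (159 + 111557) - 61978/1115 = 111716 - 61978/1115 = 124501362/1115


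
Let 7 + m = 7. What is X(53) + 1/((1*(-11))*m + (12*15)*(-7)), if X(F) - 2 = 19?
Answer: 26459/1260 ≈ 20.999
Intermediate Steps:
m = 0 (m = -7 + 7 = 0)
X(F) = 21 (X(F) = 2 + 19 = 21)
X(53) + 1/((1*(-11))*m + (12*15)*(-7)) = 21 + 1/((1*(-11))*0 + (12*15)*(-7)) = 21 + 1/(-11*0 + 180*(-7)) = 21 + 1/(0 - 1260) = 21 + 1/(-1260) = 21 - 1/1260 = 26459/1260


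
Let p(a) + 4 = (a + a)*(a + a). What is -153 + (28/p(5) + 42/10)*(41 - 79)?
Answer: -19421/60 ≈ -323.68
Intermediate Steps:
p(a) = -4 + 4*a² (p(a) = -4 + (a + a)*(a + a) = -4 + (2*a)*(2*a) = -4 + 4*a²)
-153 + (28/p(5) + 42/10)*(41 - 79) = -153 + (28/(-4 + 4*5²) + 42/10)*(41 - 79) = -153 + (28/(-4 + 4*25) + 42*(⅒))*(-38) = -153 + (28/(-4 + 100) + 21/5)*(-38) = -153 + (28/96 + 21/5)*(-38) = -153 + (28*(1/96) + 21/5)*(-38) = -153 + (7/24 + 21/5)*(-38) = -153 + (539/120)*(-38) = -153 - 10241/60 = -19421/60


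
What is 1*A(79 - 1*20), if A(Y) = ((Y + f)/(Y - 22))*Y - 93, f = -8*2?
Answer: -904/37 ≈ -24.432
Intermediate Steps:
f = -16
A(Y) = -93 + Y*(-16 + Y)/(-22 + Y) (A(Y) = ((Y - 16)/(Y - 22))*Y - 93 = ((-16 + Y)/(-22 + Y))*Y - 93 = Y*(-16 + Y)/(-22 + Y) - 93 = -93 + Y*(-16 + Y)/(-22 + Y))
1*A(79 - 1*20) = 1*((2046 + (79 - 1*20)**2 - 109*(79 - 1*20))/(-22 + (79 - 1*20))) = 1*((2046 + (79 - 20)**2 - 109*(79 - 20))/(-22 + (79 - 20))) = 1*((2046 + 59**2 - 109*59)/(-22 + 59)) = 1*((2046 + 3481 - 6431)/37) = 1*((1/37)*(-904)) = 1*(-904/37) = -904/37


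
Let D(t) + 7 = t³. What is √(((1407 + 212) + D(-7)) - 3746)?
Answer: I*√2477 ≈ 49.769*I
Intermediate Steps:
D(t) = -7 + t³
√(((1407 + 212) + D(-7)) - 3746) = √(((1407 + 212) + (-7 + (-7)³)) - 3746) = √((1619 + (-7 - 343)) - 3746) = √((1619 - 350) - 3746) = √(1269 - 3746) = √(-2477) = I*√2477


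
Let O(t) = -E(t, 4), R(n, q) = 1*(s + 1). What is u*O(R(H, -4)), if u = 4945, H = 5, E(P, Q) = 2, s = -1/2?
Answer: -9890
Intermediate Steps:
s = -½ (s = -1*½ = -½ ≈ -0.50000)
R(n, q) = ½ (R(n, q) = 1*(-½ + 1) = 1*(½) = ½)
O(t) = -2 (O(t) = -1*2 = -2)
u*O(R(H, -4)) = 4945*(-2) = -9890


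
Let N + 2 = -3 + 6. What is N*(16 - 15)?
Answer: 1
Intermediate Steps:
N = 1 (N = -2 + (-3 + 6) = -2 + 3 = 1)
N*(16 - 15) = 1*(16 - 15) = 1*1 = 1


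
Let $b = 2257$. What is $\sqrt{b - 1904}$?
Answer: $\sqrt{353} \approx 18.788$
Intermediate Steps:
$\sqrt{b - 1904} = \sqrt{2257 - 1904} = \sqrt{353}$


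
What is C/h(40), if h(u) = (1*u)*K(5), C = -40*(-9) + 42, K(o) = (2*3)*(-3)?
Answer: -67/120 ≈ -0.55833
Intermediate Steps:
K(o) = -18 (K(o) = 6*(-3) = -18)
C = 402 (C = 360 + 42 = 402)
h(u) = -18*u (h(u) = (1*u)*(-18) = u*(-18) = -18*u)
C/h(40) = 402/((-18*40)) = 402/(-720) = 402*(-1/720) = -67/120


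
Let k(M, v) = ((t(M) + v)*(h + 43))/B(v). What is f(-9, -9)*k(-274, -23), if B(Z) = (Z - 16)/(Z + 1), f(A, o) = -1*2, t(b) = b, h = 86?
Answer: 561924/13 ≈ 43225.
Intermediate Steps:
f(A, o) = -2
B(Z) = (-16 + Z)/(1 + Z)
k(M, v) = (1 + v)*(129*M + 129*v)/(-16 + v) (k(M, v) = ((M + v)*(86 + 43))/(((-16 + v)/(1 + v))) = ((M + v)*129)*((1 + v)/(-16 + v)) = (129*M + 129*v)*((1 + v)/(-16 + v)) = (1 + v)*(129*M + 129*v)/(-16 + v))
f(-9, -9)*k(-274, -23) = -258*(1 - 23)*(-274 - 23)/(-16 - 23) = -258*(-22)*(-297)/(-39) = -258*(-1)*(-22)*(-297)/39 = -2*(-280962/13) = 561924/13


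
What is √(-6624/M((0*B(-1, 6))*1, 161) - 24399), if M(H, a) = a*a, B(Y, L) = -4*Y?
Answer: 9*I*√7808063/161 ≈ 156.2*I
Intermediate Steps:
M(H, a) = a²
√(-6624/M((0*B(-1, 6))*1, 161) - 24399) = √(-6624/(161²) - 24399) = √(-6624/25921 - 24399) = √(-6624*1/25921 - 24399) = √(-288/1127 - 24399) = √(-27497961/1127) = 9*I*√7808063/161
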